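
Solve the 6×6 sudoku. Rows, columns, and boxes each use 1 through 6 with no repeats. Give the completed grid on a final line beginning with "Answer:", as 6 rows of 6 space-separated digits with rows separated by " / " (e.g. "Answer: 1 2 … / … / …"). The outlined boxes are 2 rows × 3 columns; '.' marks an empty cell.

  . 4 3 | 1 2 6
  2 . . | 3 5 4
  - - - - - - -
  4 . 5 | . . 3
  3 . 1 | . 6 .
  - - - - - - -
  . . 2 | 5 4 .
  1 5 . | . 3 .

Step 1. [r3c4∈{2}] r3c4's peers cover all but 2 ⇒ r3c4=2.
Step 2. [r5c1∈{6}] nothing but 6 survives at r5c1 ⇒ r5c1=6.
Step 3. [r2c2∈{1,6}] 1 has one home in row 2: r2c2 ⇒ r2c2=1.
Step 4. [r5c6∈{1}] only 1 remains possible at r5c6, so r5c6=1.
Step 5. [r6c3∈{4}] only 4 remains possible at r6c3 ⇒ r6c3=4.
Step 6. [r4c2∈{2}] r4c2 is down to just 2, so r4c2=2.
Step 7. [r1c1∈{5}] r1c1 has the single candidate 5 ⇒ r1c1=5.
Step 8. [r4c4∈{4}] r4c4's peers cover all but 4, so r4c4=4.
Step 9. [r6c6∈{2}] r6c6 has the single candidate 2 ⇒ r6c6=2.
Step 10. [r2c3∈{6}] only 6 remains possible at r2c3, so r2c3=6.
Step 11. [r6c4∈{6}] r6c4's peers cover all but 6 ⇒ r6c4=6.
Step 12. [r3c5∈{1}] only 1 remains possible at r3c5. So r3c5=1.
Step 13. [r5c2∈{3}] r5c2's peers cover all but 3. So r5c2=3.
Step 14. [r3c2∈{6}] r3c2 has the single candidate 6. So r3c2=6.
Step 15. [r4c6∈{5}] nothing but 5 survives at r4c6 ⇒ r4c6=5.

Answer: 5 4 3 1 2 6 / 2 1 6 3 5 4 / 4 6 5 2 1 3 / 3 2 1 4 6 5 / 6 3 2 5 4 1 / 1 5 4 6 3 2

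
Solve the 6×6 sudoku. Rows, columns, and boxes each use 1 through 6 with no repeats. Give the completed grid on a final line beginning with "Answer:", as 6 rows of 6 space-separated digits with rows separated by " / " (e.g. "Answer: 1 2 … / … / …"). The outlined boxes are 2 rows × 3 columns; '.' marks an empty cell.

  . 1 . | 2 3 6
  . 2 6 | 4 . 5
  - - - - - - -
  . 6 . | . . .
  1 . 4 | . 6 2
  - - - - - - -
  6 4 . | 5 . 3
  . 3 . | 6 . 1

Step 1. [r3c3∈{2,3,5}] col 3 places 3 nowhere but r3c3. So r3c3=3.
Step 2. [r3c5∈{1,4,5}] across col 5, 5 lands solely at r3c5, so r3c5=5.
Step 3. [r1c3∈{5}] only 5 remains possible at r1c3. So r1c3=5.
Step 4. [r6c3∈{2}] only 2 remains possible at r6c3, so r6c3=2.
Step 5. [r5c3∈{1}] nothing but 1 survives at r5c3 ⇒ r5c3=1.
Step 6. [r2c1∈{3}] r2c1 has the single candidate 3, so r2c1=3.
Step 7. [r3c4∈{1}] r3c4 has the single candidate 1. So r3c4=1.
Step 8. [r6c5∈{4}] r6c5 has the single candidate 4 ⇒ r6c5=4.
Step 9. [r2c5∈{1}] r2c5 has the single candidate 1. So r2c5=1.
Step 10. [r5c5∈{2}] nothing but 2 survives at r5c5. So r5c5=2.
Step 11. [r1c1∈{4}] only 4 remains possible at r1c1 ⇒ r1c1=4.
Step 12. [r4c2∈{5}] nothing but 5 survives at r4c2, so r4c2=5.
Step 13. [r4c4∈{3}] r4c4 is down to just 3. So r4c4=3.
Step 14. [r3c1∈{2}] nothing but 2 survives at r3c1, so r3c1=2.
Step 15. [r6c1∈{5}] r6c1's peers cover all but 5. So r6c1=5.
Step 16. [r3c6∈{4}] r3c6's peers cover all but 4, so r3c6=4.

Answer: 4 1 5 2 3 6 / 3 2 6 4 1 5 / 2 6 3 1 5 4 / 1 5 4 3 6 2 / 6 4 1 5 2 3 / 5 3 2 6 4 1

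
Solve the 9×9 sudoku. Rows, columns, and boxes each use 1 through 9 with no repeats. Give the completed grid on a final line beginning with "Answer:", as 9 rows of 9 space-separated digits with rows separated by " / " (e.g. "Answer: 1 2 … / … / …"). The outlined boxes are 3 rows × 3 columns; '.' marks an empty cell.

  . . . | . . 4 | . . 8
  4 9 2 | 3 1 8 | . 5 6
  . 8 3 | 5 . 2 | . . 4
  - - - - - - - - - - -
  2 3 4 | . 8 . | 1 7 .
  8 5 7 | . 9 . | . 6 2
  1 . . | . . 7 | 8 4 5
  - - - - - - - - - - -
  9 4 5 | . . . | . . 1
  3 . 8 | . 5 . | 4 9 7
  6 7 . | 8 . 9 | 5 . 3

Step 1. [r4c4∈{6}] only 6 remains possible at r4c4 ⇒ r4c4=6.
Step 2. [r9c8∈{2}] nothing but 2 survives at r9c8 ⇒ r9c8=2.
Step 3. [r8c6∈{1,6}] row 8 places 6 nowhere but r8c6. So r8c6=6.
Step 4. [r3c1∈{7}] r3c1 has the single candidate 7 ⇒ r3c1=7.
Step 5. [r8c4∈{1,2}] 1 has one home in box 8: r8c4, so r8c4=1.
Step 6. [r6c5∈{2,3}] 3 has one home in row 6: r6c5. So r6c5=3.
Step 7. [r1c7∈{2,3,7,9}] in row 1, 2 fits only at r1c7 ⇒ r1c7=2.
Step 8. [r1c2∈{1,6}] across col 2, 1 lands solely at r1c2, so r1c2=1.
Step 9. [r1c3∈{6}] only 6 remains possible at r1c3, so r1c3=6.
Step 10. [r1c5∈{7}] r1c5 is down to just 7 ⇒ r1c5=7.
Step 11. [r7c4∈{2,7}] in row 7, 7 fits only at r7c4, so r7c4=7.
Step 12. [r7c6∈{3}] nothing but 3 survives at r7c6, so r7c6=3.
Step 13. [r1c8∈{3}] only 3 remains possible at r1c8. So r1c8=3.
Step 14. [r5c7∈{3}] only 3 remains possible at r5c7. So r5c7=3.
Step 15. [r3c7∈{9}] r3c7's peers cover all but 9, so r3c7=9.
Step 16. [r6c4∈{2}] nothing but 2 survives at r6c4 ⇒ r6c4=2.
Step 17. [r4c9∈{9}] r4c9 has the single candidate 9, so r4c9=9.
Step 18. [r5c6∈{1}] nothing but 1 survives at r5c6 ⇒ r5c6=1.
Step 19. [r9c5∈{4}] r9c5's peers cover all but 4. So r9c5=4.
Step 20. [r3c5∈{6}] r3c5's peers cover all but 6 ⇒ r3c5=6.
Step 21. [r7c7∈{6}] r7c7 has the single candidate 6 ⇒ r7c7=6.
Step 22. [r1c4∈{9}] nothing but 9 survives at r1c4. So r1c4=9.
Step 23. [r1c1∈{5}] r1c1 is down to just 5 ⇒ r1c1=5.
Step 24. [r4c6∈{5}] r4c6 is down to just 5 ⇒ r4c6=5.
Step 25. [r7c8∈{8}] r7c8's peers cover all but 8 ⇒ r7c8=8.
Step 26. [r9c3∈{1}] nothing but 1 survives at r9c3 ⇒ r9c3=1.
Step 27. [r8c2∈{2}] r8c2 has the single candidate 2, so r8c2=2.
Step 28. [r2c7∈{7}] only 7 remains possible at r2c7, so r2c7=7.
Step 29. [r6c3∈{9}] r6c3 is down to just 9, so r6c3=9.
Step 30. [r7c5∈{2}] r7c5 has the single candidate 2, so r7c5=2.
Step 31. [r5c4∈{4}] r5c4 has the single candidate 4, so r5c4=4.
Step 32. [r6c2∈{6}] only 6 remains possible at r6c2 ⇒ r6c2=6.
Step 33. [r3c8∈{1}] r3c8 is down to just 1. So r3c8=1.

Answer: 5 1 6 9 7 4 2 3 8 / 4 9 2 3 1 8 7 5 6 / 7 8 3 5 6 2 9 1 4 / 2 3 4 6 8 5 1 7 9 / 8 5 7 4 9 1 3 6 2 / 1 6 9 2 3 7 8 4 5 / 9 4 5 7 2 3 6 8 1 / 3 2 8 1 5 6 4 9 7 / 6 7 1 8 4 9 5 2 3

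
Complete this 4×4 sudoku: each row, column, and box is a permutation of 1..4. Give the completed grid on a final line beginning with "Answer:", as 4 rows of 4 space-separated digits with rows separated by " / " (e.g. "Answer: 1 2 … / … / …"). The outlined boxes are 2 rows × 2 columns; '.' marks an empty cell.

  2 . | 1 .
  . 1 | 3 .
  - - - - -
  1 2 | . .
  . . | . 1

Step 1. [r1c4∈{4}] r1c4 has the single candidate 4, so r1c4=4.
Step 2. [r4c2∈{3,4}] col 2 places 4 nowhere but r4c2, so r4c2=4.
Step 3. [r4c3∈{2}] r4c3 is down to just 2 ⇒ r4c3=2.
Step 4. [r4c1∈{3}] r4c1's peers cover all but 3 ⇒ r4c1=3.
Step 5. [r3c4∈{3}] only 3 remains possible at r3c4. So r3c4=3.
Step 6. [r3c3∈{4}] r3c3's peers cover all but 4 ⇒ r3c3=4.
Step 7. [r2c1∈{4}] nothing but 4 survives at r2c1. So r2c1=4.
Step 8. [r2c4∈{2}] r2c4 has the single candidate 2, so r2c4=2.
Step 9. [r1c2∈{3}] only 3 remains possible at r1c2, so r1c2=3.

Answer: 2 3 1 4 / 4 1 3 2 / 1 2 4 3 / 3 4 2 1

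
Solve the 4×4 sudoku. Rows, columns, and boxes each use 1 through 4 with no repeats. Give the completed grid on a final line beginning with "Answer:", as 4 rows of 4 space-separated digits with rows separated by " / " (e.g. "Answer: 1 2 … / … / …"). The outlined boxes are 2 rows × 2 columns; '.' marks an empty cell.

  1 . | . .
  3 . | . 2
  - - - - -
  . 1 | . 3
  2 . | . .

Step 1. [r1c4∈{4}] r1c4 is down to just 4, so r1c4=4.
Step 2. [r3c1∈{4}] r3c1 is down to just 4. So r3c1=4.
Step 3. [r4c3∈{1,4}] across row 4, 4 lands solely at r4c3, so r4c3=4.
Step 4. [r2c3∈{1}] r2c3 has the single candidate 1 ⇒ r2c3=1.
Step 5. [r4c4∈{1}] r4c4's peers cover all but 1 ⇒ r4c4=1.
Step 6. [r1c2∈{2}] nothing but 2 survives at r1c2. So r1c2=2.
Step 7. [r2c2∈{4}] r2c2 has the single candidate 4. So r2c2=4.
Step 8. [r4c2∈{3}] r4c2's peers cover all but 3, so r4c2=3.
Step 9. [r1c3∈{3}] r1c3's peers cover all but 3, so r1c3=3.
Step 10. [r3c3∈{2}] only 2 remains possible at r3c3 ⇒ r3c3=2.

Answer: 1 2 3 4 / 3 4 1 2 / 4 1 2 3 / 2 3 4 1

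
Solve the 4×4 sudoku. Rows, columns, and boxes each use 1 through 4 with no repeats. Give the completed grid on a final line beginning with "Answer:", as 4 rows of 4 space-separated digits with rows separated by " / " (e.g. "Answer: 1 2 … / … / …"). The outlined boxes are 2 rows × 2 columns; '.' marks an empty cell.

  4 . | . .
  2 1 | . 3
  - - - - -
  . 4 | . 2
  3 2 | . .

Step 1. [r1c4∈{1}] only 1 remains possible at r1c4 ⇒ r1c4=1.
Step 2. [r4c3∈{1,4}] r4c3 is the only open cell in row 4 admitting 1. So r4c3=1.
Step 3. [r4c4∈{4}] r4c4 has the single candidate 4, so r4c4=4.
Step 4. [r3c3∈{3}] r3c3 is down to just 3 ⇒ r3c3=3.
Step 5. [r2c3∈{4}] r2c3 is down to just 4, so r2c3=4.
Step 6. [r1c2∈{3}] r1c2 is down to just 3, so r1c2=3.
Step 7. [r3c1∈{1}] r3c1 is down to just 1. So r3c1=1.
Step 8. [r1c3∈{2}] only 2 remains possible at r1c3 ⇒ r1c3=2.

Answer: 4 3 2 1 / 2 1 4 3 / 1 4 3 2 / 3 2 1 4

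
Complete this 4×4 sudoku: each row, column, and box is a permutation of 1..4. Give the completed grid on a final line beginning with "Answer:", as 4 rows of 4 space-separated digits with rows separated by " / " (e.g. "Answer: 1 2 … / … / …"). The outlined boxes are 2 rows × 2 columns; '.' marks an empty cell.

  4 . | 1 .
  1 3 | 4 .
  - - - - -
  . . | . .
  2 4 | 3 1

Step 1. [r2c4∈{2}] nothing but 2 survives at r2c4 ⇒ r2c4=2.
Step 2. [r3c2∈{1}] only 1 remains possible at r3c2. So r3c2=1.
Step 3. [r1c2∈{2}] r1c2's peers cover all but 2, so r1c2=2.
Step 4. [r3c4∈{4}] only 4 remains possible at r3c4 ⇒ r3c4=4.
Step 5. [r3c3∈{2}] only 2 remains possible at r3c3 ⇒ r3c3=2.
Step 6. [r3c1∈{3}] r3c1 is down to just 3, so r3c1=3.
Step 7. [r1c4∈{3}] only 3 remains possible at r1c4, so r1c4=3.

Answer: 4 2 1 3 / 1 3 4 2 / 3 1 2 4 / 2 4 3 1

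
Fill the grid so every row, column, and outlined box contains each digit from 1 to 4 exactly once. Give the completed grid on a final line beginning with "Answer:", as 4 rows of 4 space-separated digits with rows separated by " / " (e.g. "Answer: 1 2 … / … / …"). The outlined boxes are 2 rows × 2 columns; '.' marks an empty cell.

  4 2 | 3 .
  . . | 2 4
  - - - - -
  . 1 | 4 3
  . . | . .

Step 1. [r4c4∈{1,2}] across col 4, 2 lands solely at r4c4 ⇒ r4c4=2.
Step 2. [r2c2∈{3}] only 3 remains possible at r2c2 ⇒ r2c2=3.
Step 3. [r1c4∈{1}] r1c4 has the single candidate 1. So r1c4=1.
Step 4. [r3c1∈{2}] only 2 remains possible at r3c1. So r3c1=2.
Step 5. [r4c1∈{3}] r4c1's peers cover all but 3. So r4c1=3.
Step 6. [r4c2∈{4}] r4c2 is down to just 4. So r4c2=4.
Step 7. [r2c1∈{1}] only 1 remains possible at r2c1. So r2c1=1.
Step 8. [r4c3∈{1}] nothing but 1 survives at r4c3 ⇒ r4c3=1.

Answer: 4 2 3 1 / 1 3 2 4 / 2 1 4 3 / 3 4 1 2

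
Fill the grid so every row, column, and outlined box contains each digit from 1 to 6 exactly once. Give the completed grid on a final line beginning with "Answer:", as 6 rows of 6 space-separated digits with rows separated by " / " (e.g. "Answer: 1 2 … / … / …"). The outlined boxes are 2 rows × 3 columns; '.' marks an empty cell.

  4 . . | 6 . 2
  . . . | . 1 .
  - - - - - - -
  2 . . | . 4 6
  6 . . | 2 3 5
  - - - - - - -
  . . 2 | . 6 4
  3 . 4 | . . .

Step 1. [r2c1∈{5}] only 5 remains possible at r2c1, so r2c1=5.
Step 2. [r4c3∈{1}] r4c3's peers cover all but 1 ⇒ r4c3=1.
Step 3. [r1c3∈{3}] r1c3 is down to just 3, so r1c3=3.
Step 4. [r6c6∈{1}] r6c6's peers cover all but 1. So r6c6=1.
Step 5. [r6c4∈{5}] r6c4 has the single candidate 5. So r6c4=5.
Step 6. [r5c2∈{1,5}] r5c2 is the only open cell in row 5 admitting 5 ⇒ r5c2=5.
Step 7. [r5c4∈{3}] only 3 remains possible at r5c4 ⇒ r5c4=3.
Step 8. [r2c3∈{6}] r2c3 is down to just 6. So r2c3=6.
Step 9. [r2c6∈{3}] only 3 remains possible at r2c6, so r2c6=3.
Step 10. [r2c4∈{4}] only 4 remains possible at r2c4 ⇒ r2c4=4.
Step 11. [r1c2∈{1}] r1c2 is down to just 1 ⇒ r1c2=1.
Step 12. [r6c5∈{2}] r6c5 is down to just 2 ⇒ r6c5=2.
Step 13. [r2c2∈{2}] r2c2's peers cover all but 2. So r2c2=2.
Step 14. [r5c1∈{1}] r5c1 is down to just 1, so r5c1=1.
Step 15. [r4c2∈{4}] only 4 remains possible at r4c2, so r4c2=4.
Step 16. [r6c2∈{6}] r6c2 is down to just 6. So r6c2=6.
Step 17. [r3c2∈{3}] r3c2 has the single candidate 3, so r3c2=3.
Step 18. [r3c4∈{1}] r3c4's peers cover all but 1 ⇒ r3c4=1.
Step 19. [r3c3∈{5}] r3c3 has the single candidate 5, so r3c3=5.
Step 20. [r1c5∈{5}] only 5 remains possible at r1c5, so r1c5=5.

Answer: 4 1 3 6 5 2 / 5 2 6 4 1 3 / 2 3 5 1 4 6 / 6 4 1 2 3 5 / 1 5 2 3 6 4 / 3 6 4 5 2 1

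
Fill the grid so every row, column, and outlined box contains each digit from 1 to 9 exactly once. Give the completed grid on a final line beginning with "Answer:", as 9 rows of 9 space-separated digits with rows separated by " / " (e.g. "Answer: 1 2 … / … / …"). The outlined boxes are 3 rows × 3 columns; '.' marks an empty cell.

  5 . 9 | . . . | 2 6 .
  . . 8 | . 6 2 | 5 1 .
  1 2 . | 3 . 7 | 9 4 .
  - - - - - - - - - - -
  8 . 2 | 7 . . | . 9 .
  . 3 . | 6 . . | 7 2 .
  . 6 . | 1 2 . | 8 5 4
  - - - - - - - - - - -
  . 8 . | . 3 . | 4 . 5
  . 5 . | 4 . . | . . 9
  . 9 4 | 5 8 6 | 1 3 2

Step 1. [r9c1∈{7}] r9c1 has the single candidate 7. So r9c1=7.
Step 2. [r5c5∈{4,5,9}] r5c5 is the only open cell in col 5 admitting 9. So r5c5=9.
Step 3. [r1c9∈{3,7,8}] r1c9 is the only open cell in row 1 admitting 3 ⇒ r1c9=3.
Step 4. [r8c6∈{1}] r8c6's peers cover all but 1 ⇒ r8c6=1.
Step 5. [r5c1∈{4}] r5c1 has the single candidate 4. So r5c1=4.
Step 6. [r8c7∈{6}] nothing but 6 survives at r8c7, so r8c7=6.
Step 7. [r5c9∈{1}] r5c9 is down to just 1 ⇒ r5c9=1.
Step 8. [r7c1∈{2,6}] across col 1, 6 lands solely at r7c1 ⇒ r7c1=6.
Step 9. [r1c2∈{4,7}] in row 1, 7 fits only at r1c2. So r1c2=7.
Step 10. [r5c6∈{5,8}] across row 5, 8 lands solely at r5c6 ⇒ r5c6=8.
Step 11. [r4c6∈{3,4,5}] 5 has one home in col 6: r4c6, so r4c6=5.
Step 12. [r7c8∈{7}] r7c8 has the single candidate 7, so r7c8=7.
Step 13. [r1c5∈{1,4}] r1c5 is the only open cell in row 1 admitting 1. So r1c5=1.
Step 14. [r2c1∈{3}] nothing but 3 survives at r2c1, so r2c1=3.
Step 15. [r2c4∈{9}] r2c4 is down to just 9. So r2c4=9.
Step 16. [r8c5∈{7}] nothing but 7 survives at r8c5. So r8c5=7.
Step 17. [r7c6∈{9}] r7c6's peers cover all but 9 ⇒ r7c6=9.
Step 18. [r2c9∈{7}] r2c9 is down to just 7, so r2c9=7.
Step 19. [r6c6∈{3}] only 3 remains possible at r6c6 ⇒ r6c6=3.
Step 20. [r4c9∈{6}] only 6 remains possible at r4c9 ⇒ r4c9=6.
Step 21. [r3c3∈{6}] r3c3 is down to just 6. So r3c3=6.
Step 22. [r7c3∈{1}] r7c3's peers cover all but 1 ⇒ r7c3=1.
Step 23. [r6c1∈{9}] r6c1 is down to just 9 ⇒ r6c1=9.
Step 24. [r4c5∈{4}] r4c5 has the single candidate 4 ⇒ r4c5=4.
Step 25. [r1c6∈{4}] r1c6 has the single candidate 4, so r1c6=4.
Step 26. [r7c4∈{2}] r7c4 has the single candidate 2, so r7c4=2.
Step 27. [r1c4∈{8}] r1c4 has the single candidate 8, so r1c4=8.
Step 28. [r3c9∈{8}] r3c9 has the single candidate 8 ⇒ r3c9=8.
Step 29. [r4c2∈{1}] r4c2's peers cover all but 1, so r4c2=1.
Step 30. [r6c3∈{7}] r6c3 has the single candidate 7, so r6c3=7.
Step 31. [r8c8∈{8}] r8c8's peers cover all but 8. So r8c8=8.
Step 32. [r8c1∈{2}] only 2 remains possible at r8c1. So r8c1=2.
Step 33. [r2c2∈{4}] only 4 remains possible at r2c2. So r2c2=4.
Step 34. [r5c3∈{5}] r5c3 has the single candidate 5 ⇒ r5c3=5.
Step 35. [r8c3∈{3}] nothing but 3 survives at r8c3, so r8c3=3.
Step 36. [r4c7∈{3}] only 3 remains possible at r4c7 ⇒ r4c7=3.
Step 37. [r3c5∈{5}] r3c5's peers cover all but 5. So r3c5=5.

Answer: 5 7 9 8 1 4 2 6 3 / 3 4 8 9 6 2 5 1 7 / 1 2 6 3 5 7 9 4 8 / 8 1 2 7 4 5 3 9 6 / 4 3 5 6 9 8 7 2 1 / 9 6 7 1 2 3 8 5 4 / 6 8 1 2 3 9 4 7 5 / 2 5 3 4 7 1 6 8 9 / 7 9 4 5 8 6 1 3 2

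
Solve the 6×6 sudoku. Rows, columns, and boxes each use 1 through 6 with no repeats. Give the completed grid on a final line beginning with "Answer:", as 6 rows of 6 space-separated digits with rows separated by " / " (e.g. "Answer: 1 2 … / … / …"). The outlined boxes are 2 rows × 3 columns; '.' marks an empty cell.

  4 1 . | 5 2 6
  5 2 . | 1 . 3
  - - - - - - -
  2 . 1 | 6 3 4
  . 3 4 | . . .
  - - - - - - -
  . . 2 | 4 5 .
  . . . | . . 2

Step 1. [r5c1∈{1,3,6}] in row 5, 3 fits only at r5c1 ⇒ r5c1=3.
Step 2. [r6c5∈{1,6}] in col 5, 6 fits only at r6c5 ⇒ r6c5=6.
Step 3. [r6c3∈{5}] r6c3 is down to just 5. So r6c3=5.
Step 4. [r4c5∈{1}] r4c5 has the single candidate 1 ⇒ r4c5=1.
Step 5. [r3c2∈{5}] r3c2 is down to just 5 ⇒ r3c2=5.
Step 6. [r1c3∈{3}] r1c3 has the single candidate 3, so r1c3=3.
Step 7. [r5c2∈{6}] r5c2 has the single candidate 6, so r5c2=6.
Step 8. [r6c1∈{1}] nothing but 1 survives at r6c1, so r6c1=1.
Step 9. [r6c2∈{4}] nothing but 4 survives at r6c2. So r6c2=4.
Step 10. [r2c5∈{4}] r2c5's peers cover all but 4, so r2c5=4.
Step 11. [r4c1∈{6}] only 6 remains possible at r4c1, so r4c1=6.
Step 12. [r2c3∈{6}] only 6 remains possible at r2c3, so r2c3=6.
Step 13. [r4c6∈{5}] r4c6's peers cover all but 5, so r4c6=5.
Step 14. [r4c4∈{2}] nothing but 2 survives at r4c4, so r4c4=2.
Step 15. [r6c4∈{3}] r6c4 is down to just 3, so r6c4=3.
Step 16. [r5c6∈{1}] r5c6 is down to just 1, so r5c6=1.

Answer: 4 1 3 5 2 6 / 5 2 6 1 4 3 / 2 5 1 6 3 4 / 6 3 4 2 1 5 / 3 6 2 4 5 1 / 1 4 5 3 6 2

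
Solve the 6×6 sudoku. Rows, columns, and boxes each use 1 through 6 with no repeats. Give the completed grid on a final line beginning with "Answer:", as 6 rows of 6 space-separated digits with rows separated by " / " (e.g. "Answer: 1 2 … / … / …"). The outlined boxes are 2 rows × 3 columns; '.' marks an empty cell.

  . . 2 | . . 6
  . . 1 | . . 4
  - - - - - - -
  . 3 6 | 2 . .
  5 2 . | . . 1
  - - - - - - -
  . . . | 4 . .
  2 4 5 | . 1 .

Step 1. [r1c2∈{5}] r1c2 is down to just 5, so r1c2=5.
Step 2. [r1c5∈{3}] only 3 remains possible at r1c5 ⇒ r1c5=3.
Step 3. [r5c6∈{2,3,5}] col 6 places 2 nowhere but r5c6 ⇒ r5c6=2.
Step 4. [r6c4∈{3,6}] r6c4 is the only open cell in row 6 admitting 6, so r6c4=6.
Step 5. [r4c3∈{4}] only 4 remains possible at r4c3 ⇒ r4c3=4.
Step 6. [r2c1∈{3,6}] 3 has one home in row 2: r2c1 ⇒ r2c1=3.
Step 7. [r5c5∈{5}] r5c5 has the single candidate 5 ⇒ r5c5=5.
Step 8. [r5c2∈{1,6}] col 2 places 1 nowhere but r5c2. So r5c2=1.
Step 9. [r1c4∈{1}] nothing but 1 survives at r1c4. So r1c4=1.
Step 10. [r4c4∈{3}] r4c4 has the single candidate 3 ⇒ r4c4=3.
Step 11. [r1c1∈{4}] r1c1 has the single candidate 4 ⇒ r1c1=4.
Step 12. [r2c2∈{6}] r2c2's peers cover all but 6 ⇒ r2c2=6.
Step 13. [r2c5∈{2}] r2c5's peers cover all but 2 ⇒ r2c5=2.
Step 14. [r3c6∈{5}] r3c6 has the single candidate 5, so r3c6=5.
Step 15. [r3c5∈{4}] r3c5 has the single candidate 4. So r3c5=4.
Step 16. [r2c4∈{5}] r2c4 has the single candidate 5, so r2c4=5.
Step 17. [r6c6∈{3}] r6c6 has the single candidate 3, so r6c6=3.
Step 18. [r3c1∈{1}] nothing but 1 survives at r3c1, so r3c1=1.
Step 19. [r5c3∈{3}] r5c3's peers cover all but 3. So r5c3=3.
Step 20. [r5c1∈{6}] r5c1 is down to just 6, so r5c1=6.
Step 21. [r4c5∈{6}] r4c5's peers cover all but 6, so r4c5=6.

Answer: 4 5 2 1 3 6 / 3 6 1 5 2 4 / 1 3 6 2 4 5 / 5 2 4 3 6 1 / 6 1 3 4 5 2 / 2 4 5 6 1 3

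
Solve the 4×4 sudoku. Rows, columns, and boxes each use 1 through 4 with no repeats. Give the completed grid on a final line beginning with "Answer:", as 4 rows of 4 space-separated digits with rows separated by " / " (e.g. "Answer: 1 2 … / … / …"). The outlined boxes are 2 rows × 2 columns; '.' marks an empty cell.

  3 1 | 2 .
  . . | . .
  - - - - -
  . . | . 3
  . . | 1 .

Step 1. [r3c3∈{4}] r3c3 has the single candidate 4, so r3c3=4.
Step 2. [r3c2∈{2}] r3c2 has the single candidate 2, so r3c2=2.
Step 3. [r2c2∈{4}] only 4 remains possible at r2c2, so r2c2=4.
Step 4. [r2c4∈{1}] r2c4 is down to just 1. So r2c4=1.
Step 5. [r2c3∈{3}] r2c3 has the single candidate 3 ⇒ r2c3=3.
Step 6. [r3c1∈{1}] only 1 remains possible at r3c1, so r3c1=1.
Step 7. [r2c1∈{2}] r2c1's peers cover all but 2. So r2c1=2.
Step 8. [r4c1∈{4}] r4c1 is down to just 4, so r4c1=4.
Step 9. [r4c2∈{3}] r4c2's peers cover all but 3. So r4c2=3.
Step 10. [r4c4∈{2}] only 2 remains possible at r4c4 ⇒ r4c4=2.
Step 11. [r1c4∈{4}] r1c4 is down to just 4. So r1c4=4.

Answer: 3 1 2 4 / 2 4 3 1 / 1 2 4 3 / 4 3 1 2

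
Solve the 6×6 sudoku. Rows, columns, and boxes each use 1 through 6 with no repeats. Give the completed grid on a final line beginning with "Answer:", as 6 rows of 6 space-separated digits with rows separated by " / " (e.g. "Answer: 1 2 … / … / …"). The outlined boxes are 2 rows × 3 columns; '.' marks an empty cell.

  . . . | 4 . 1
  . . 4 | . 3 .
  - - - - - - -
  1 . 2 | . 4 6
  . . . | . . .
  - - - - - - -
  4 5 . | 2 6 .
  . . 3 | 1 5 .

Step 1. [r3c2∈{3}] nothing but 3 survives at r3c2 ⇒ r3c2=3.
Step 2. [r1c5∈{2}] r1c5 is down to just 2, so r1c5=2.
Step 3. [r1c2∈{6}] only 6 remains possible at r1c2. So r1c2=6.
Step 4. [r2c6∈{5}] nothing but 5 survives at r2c6 ⇒ r2c6=5.
Step 5. [r1c3∈{5}] r1c3 is down to just 5. So r1c3=5.
Step 6. [r4c1∈{5,6}] 5 has one home in col 1: r4c1 ⇒ r4c1=5.
Step 7. [r6c2∈{2}] r6c2 is down to just 2, so r6c2=2.
Step 8. [r5c6∈{3}] r5c6 has the single candidate 3. So r5c6=3.
Step 9. [r2c4∈{6}] r2c4 has the single candidate 6. So r2c4=6.
Step 10. [r3c4∈{5}] only 5 remains possible at r3c4. So r3c4=5.
Step 11. [r6c1∈{6}] r6c1's peers cover all but 6, so r6c1=6.
Step 12. [r1c1∈{3}] only 3 remains possible at r1c1. So r1c1=3.
Step 13. [r2c1∈{2}] r2c1's peers cover all but 2, so r2c1=2.
Step 14. [r4c5∈{1}] r4c5 is down to just 1 ⇒ r4c5=1.
Step 15. [r5c3∈{1}] r5c3's peers cover all but 1 ⇒ r5c3=1.
Step 16. [r2c2∈{1}] nothing but 1 survives at r2c2. So r2c2=1.
Step 17. [r4c6∈{2}] nothing but 2 survives at r4c6, so r4c6=2.
Step 18. [r6c6∈{4}] r6c6's peers cover all but 4. So r6c6=4.
Step 19. [r4c4∈{3}] nothing but 3 survives at r4c4. So r4c4=3.
Step 20. [r4c2∈{4}] r4c2 has the single candidate 4 ⇒ r4c2=4.
Step 21. [r4c3∈{6}] r4c3 is down to just 6. So r4c3=6.

Answer: 3 6 5 4 2 1 / 2 1 4 6 3 5 / 1 3 2 5 4 6 / 5 4 6 3 1 2 / 4 5 1 2 6 3 / 6 2 3 1 5 4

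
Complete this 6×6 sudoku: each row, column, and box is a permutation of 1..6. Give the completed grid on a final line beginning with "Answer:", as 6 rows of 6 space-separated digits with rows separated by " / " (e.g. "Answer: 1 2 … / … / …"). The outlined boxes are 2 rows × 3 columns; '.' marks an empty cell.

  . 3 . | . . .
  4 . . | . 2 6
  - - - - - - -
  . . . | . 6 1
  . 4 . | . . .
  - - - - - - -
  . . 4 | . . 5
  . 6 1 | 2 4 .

Step 1. [r2c3∈{5}] r2c3's peers cover all but 5, so r2c3=5.
Step 2. [r4c1∈{1,2,3,5,6}] across row 4, 1 lands solely at r4c1 ⇒ r4c1=1.
Step 3. [r6c6∈{3}] nothing but 3 survives at r6c6 ⇒ r6c6=3.
Step 4. [r4c5∈{3,5}] in col 5, 3 fits only at r4c5. So r4c5=3.
Step 5. [r3c2∈{2,5}] r3c2 is the only open cell in col 2 admitting 5 ⇒ r3c2=5.
Step 6. [r3c3∈{2,3}] r3c3 is the only open cell in col 3 admitting 3, so r3c3=3.
Step 7. [r3c1∈{2}] r3c1's peers cover all but 2. So r3c1=2.
Step 8. [r1c5∈{1,5}] 5 has one home in col 5: r1c5 ⇒ r1c5=5.
Step 9. [r1c4∈{1,4}] 1 has one home in row 1: r1c4 ⇒ r1c4=1.
Step 10. [r4c3∈{6}] r4c3 has the single candidate 6 ⇒ r4c3=6.
Step 11. [r3c4∈{4}] r3c4 is down to just 4, so r3c4=4.
Step 12. [r1c3∈{2}] r1c3's peers cover all but 2. So r1c3=2.
Step 13. [r2c2∈{1}] r2c2 is down to just 1 ⇒ r2c2=1.
Step 14. [r5c1∈{3}] r5c1's peers cover all but 3 ⇒ r5c1=3.
Step 15. [r5c2∈{2}] only 2 remains possible at r5c2. So r5c2=2.
Step 16. [r4c6∈{2}] only 2 remains possible at r4c6. So r4c6=2.
Step 17. [r5c4∈{6}] r5c4 is down to just 6 ⇒ r5c4=6.
Step 18. [r2c4∈{3}] r2c4's peers cover all but 3, so r2c4=3.
Step 19. [r4c4∈{5}] r4c4 has the single candidate 5, so r4c4=5.
Step 20. [r1c1∈{6}] r1c1 is down to just 6, so r1c1=6.
Step 21. [r6c1∈{5}] only 5 remains possible at r6c1. So r6c1=5.
Step 22. [r1c6∈{4}] r1c6 is down to just 4. So r1c6=4.
Step 23. [r5c5∈{1}] r5c5's peers cover all but 1. So r5c5=1.

Answer: 6 3 2 1 5 4 / 4 1 5 3 2 6 / 2 5 3 4 6 1 / 1 4 6 5 3 2 / 3 2 4 6 1 5 / 5 6 1 2 4 3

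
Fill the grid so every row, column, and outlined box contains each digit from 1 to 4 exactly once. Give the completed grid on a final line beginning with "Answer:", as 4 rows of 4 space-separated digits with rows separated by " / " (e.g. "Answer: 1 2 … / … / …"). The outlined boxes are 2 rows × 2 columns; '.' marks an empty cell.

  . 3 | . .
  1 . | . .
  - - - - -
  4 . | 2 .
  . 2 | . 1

Step 1. [r4c3∈{3,4}] r4c3 is the only open cell in row 4 admitting 4, so r4c3=4.
Step 2. [r2c4∈{2,3,4}] in row 2, 2 fits only at r2c4. So r2c4=2.
Step 3. [r1c1∈{2}] nothing but 2 survives at r1c1, so r1c1=2.
Step 4. [r3c4∈{3}] r3c4 is down to just 3, so r3c4=3.
Step 5. [r4c1∈{3}] only 3 remains possible at r4c1, so r4c1=3.
Step 6. [r2c2∈{4}] r2c2 is down to just 4. So r2c2=4.
Step 7. [r1c3∈{1}] r1c3 has the single candidate 1. So r1c3=1.
Step 8. [r3c2∈{1}] nothing but 1 survives at r3c2 ⇒ r3c2=1.
Step 9. [r2c3∈{3}] r2c3 is down to just 3, so r2c3=3.
Step 10. [r1c4∈{4}] only 4 remains possible at r1c4. So r1c4=4.

Answer: 2 3 1 4 / 1 4 3 2 / 4 1 2 3 / 3 2 4 1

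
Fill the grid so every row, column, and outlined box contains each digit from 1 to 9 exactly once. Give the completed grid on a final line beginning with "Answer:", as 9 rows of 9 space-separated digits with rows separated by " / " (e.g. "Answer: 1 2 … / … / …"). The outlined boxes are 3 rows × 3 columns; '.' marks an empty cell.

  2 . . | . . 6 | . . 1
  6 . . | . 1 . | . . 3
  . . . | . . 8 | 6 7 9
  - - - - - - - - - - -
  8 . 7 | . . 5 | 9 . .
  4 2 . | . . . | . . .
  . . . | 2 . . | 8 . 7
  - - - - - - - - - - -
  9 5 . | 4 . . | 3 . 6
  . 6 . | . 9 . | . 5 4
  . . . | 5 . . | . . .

Step 1. [r3c4∈{3}] only 3 remains possible at r3c4. So r3c4=3.
Step 2. [r9c5∈{2,3,6,7,8}] row 9 places 6 nowhere but r9c5 ⇒ r9c5=6.
Step 3. [r9c9∈{2,8}] col 9 places 8 nowhere but r9c9. So r9c9=8.
Step 4. [r3c5∈{2,4,5}] 2 has one home in row 3: r3c5. So r3c5=2.
Step 5. [r1c5∈{4,5,7}] 5 has one home in col 5: r1c5, so r1c5=5.
Step 6. [r2c6∈{4,7,9}] across box 2, 4 lands solely at r2c6 ⇒ r2c6=4.
Step 7. [r1c7∈{4}] r1c7's peers cover all but 4. So r1c7=4.
Step 8. [r2c7∈{2,5}] in box 3, 5 fits only at r2c7. So r2c7=5.
Step 9. [r5c7∈{1}] r5c7 is down to just 1 ⇒ r5c7=1.
Step 10. [r2c8∈{2,8}] r2c8 is the only open cell in row 2 admitting 2, so r2c8=2.
Step 11. [r7c8∈{1}] r7c8 has the single candidate 1 ⇒ r7c8=1.
Step 12. [r1c8∈{8}] r1c8 has the single candidate 8 ⇒ r1c8=8.
Step 13. [r2c2∈{7,8,9}] col 2 places 8 nowhere but r2c2. So r2c2=8.
Step 14. [r2c3∈{9}] r2c3's peers cover all but 9. So r2c3=9.
Step 15. [r1c3∈{3}] nothing but 3 survives at r1c3 ⇒ r1c3=3.
Step 16. [r2c4∈{7}] nothing but 7 survives at r2c4, so r2c4=7.
Step 17. [r6c2∈{1,3,9}] r6c2 is the only open cell in col 2 admitting 9, so r6c2=9.
Step 18. [r5c6∈{3,7,9}] across col 6, 9 lands solely at r5c6 ⇒ r5c6=9.
Step 19. [r5c5∈{3,7,8}] 7 has one home in row 5: r5c5, so r5c5=7.
Step 20. [r7c6∈{2,7}] r7c6 is the only open cell in row 7 admitting 7, so r7c6=7.
Step 21. [r5c8∈{3,6}] in row 5, 3 fits only at r5c8, so r5c8=3.
Step 22. [r7c3∈{2,8}] 2 has one home in row 7: r7c3, so r7c3=2.
Step 23. [r8c3∈{1,8}] 8 has one home in col 3: r8c3 ⇒ r8c3=8.
Step 24. [r8c4∈{1}] nothing but 1 survives at r8c4. So r8c4=1.
Step 25. [r4c2∈{1,3}] row 4 places 1 nowhere but r4c2 ⇒ r4c2=1.
Step 26. [r9c2∈{3,4,7}] in col 2, 3 fits only at r9c2. So r9c2=3.
Step 27. [r6c1∈{3,5}] 3 has one home in col 1: r6c1 ⇒ r6c1=3.
Step 28. [r6c3∈{5,6}] in row 6, 5 fits only at r6c3 ⇒ r6c3=5.
Step 29. [r8c1∈{7}] nothing but 7 survives at r8c1 ⇒ r8c1=7.
Step 30. [r4c4∈{6}] only 6 remains possible at r4c4 ⇒ r4c4=6.
Step 31. [r9c3∈{1,4}] 4 has one home in row 9: r9c3. So r9c3=4.
Step 32. [r9c6∈{2}] r9c6 has the single candidate 2 ⇒ r9c6=2.
Step 33. [r6c5∈{4}] nothing but 4 survives at r6c5, so r6c5=4.
Step 34. [r3c3∈{1}] r3c3 has the single candidate 1, so r3c3=1.
Step 35. [r8c6∈{3}] r8c6's peers cover all but 3. So r8c6=3.
Step 36. [r5c9∈{5}] r5c9 is down to just 5 ⇒ r5c9=5.
Step 37. [r4c5∈{3}] r4c5 is down to just 3. So r4c5=3.
Step 38. [r8c7∈{2}] r8c7 is down to just 2. So r8c7=2.
Step 39. [r9c8∈{9}] only 9 remains possible at r9c8, so r9c8=9.
Step 40. [r3c2∈{4}] nothing but 4 survives at r3c2. So r3c2=4.
Step 41. [r9c1∈{1}] r9c1 has the single candidate 1. So r9c1=1.
Step 42. [r6c6∈{1}] nothing but 1 survives at r6c6 ⇒ r6c6=1.
Step 43. [r5c3∈{6}] r5c3 has the single candidate 6, so r5c3=6.
Step 44. [r9c7∈{7}] nothing but 7 survives at r9c7, so r9c7=7.
Step 45. [r3c1∈{5}] r3c1 is down to just 5 ⇒ r3c1=5.
Step 46. [r5c4∈{8}] r5c4 has the single candidate 8, so r5c4=8.
Step 47. [r1c2∈{7}] r1c2's peers cover all but 7 ⇒ r1c2=7.
Step 48. [r7c5∈{8}] r7c5's peers cover all but 8 ⇒ r7c5=8.
Step 49. [r4c9∈{2}] r4c9 has the single candidate 2, so r4c9=2.
Step 50. [r1c4∈{9}] r1c4 has the single candidate 9, so r1c4=9.
Step 51. [r6c8∈{6}] only 6 remains possible at r6c8 ⇒ r6c8=6.
Step 52. [r4c8∈{4}] r4c8 has the single candidate 4 ⇒ r4c8=4.

Answer: 2 7 3 9 5 6 4 8 1 / 6 8 9 7 1 4 5 2 3 / 5 4 1 3 2 8 6 7 9 / 8 1 7 6 3 5 9 4 2 / 4 2 6 8 7 9 1 3 5 / 3 9 5 2 4 1 8 6 7 / 9 5 2 4 8 7 3 1 6 / 7 6 8 1 9 3 2 5 4 / 1 3 4 5 6 2 7 9 8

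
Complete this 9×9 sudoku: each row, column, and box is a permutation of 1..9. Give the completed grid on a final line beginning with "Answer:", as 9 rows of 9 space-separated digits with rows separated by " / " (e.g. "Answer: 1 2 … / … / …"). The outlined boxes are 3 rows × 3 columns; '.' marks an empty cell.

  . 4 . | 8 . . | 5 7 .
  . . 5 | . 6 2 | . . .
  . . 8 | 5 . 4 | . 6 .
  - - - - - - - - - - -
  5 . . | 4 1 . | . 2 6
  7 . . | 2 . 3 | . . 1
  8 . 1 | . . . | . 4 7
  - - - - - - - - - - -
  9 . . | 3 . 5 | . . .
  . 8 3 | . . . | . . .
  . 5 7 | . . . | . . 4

Step 1. [r4c3∈{9}] r4c3 is down to just 9 ⇒ r4c3=9.
Step 2. [r8c1∈{1,2,4,6}] col 1 places 4 nowhere but r8c1. So r8c1=4.
Step 3. [r2c7∈{1,3,4,8,9}] in row 2, 4 fits only at r2c7. So r2c7=4.
Step 4. [r4c2∈{3}] r4c2 is down to just 3. So r4c2=3.
Step 5. [r4c7∈{8}] r4c7's peers cover all but 8 ⇒ r4c7=8.
Step 6. [r9c6∈{1,6,8,9}] col 6 places 8 nowhere but r9c6. So r9c6=8.
Step 7. [r5c7∈{9}] only 9 remains possible at r5c7 ⇒ r5c7=9.
Step 8. [r5c2∈{6}] r5c2 has the single candidate 6 ⇒ r5c2=6.
Step 9. [r8c9∈{2,5,9}] col 9 places 5 nowhere but r8c9. So r8c9=5.
Step 10. [r6c5∈{5,9}] in row 6, 5 fits only at r6c5. So r6c5=5.
Step 11. [r6c2∈{2}] r6c2's peers cover all but 2. So r6c2=2.
Step 12. [r7c2∈{1}] only 1 remains possible at r7c2, so r7c2=1.
Step 13. [r6c7∈{3}] r6c7 is down to just 3 ⇒ r6c7=3.
Step 14. [r9c8∈{1,3,9}] 3 has one home in row 9: r9c8 ⇒ r9c8=3.
Step 15. [r8c8∈{1,9}] 9 has one home in box 9: r8c8, so r8c8=9.
Step 16. [r2c8∈{1,8}] 1 has one home in col 8: r2c8 ⇒ r2c8=1.
Step 17. [r3c7∈{2}] nothing but 2 survives at r3c7, so r3c7=2.
Step 18. [r8c5∈{2,7}] row 8 places 2 nowhere but r8c5 ⇒ r8c5=2.
Step 19. [r2c1∈{3}] only 3 remains possible at r2c1, so r2c1=3.
Step 20. [r9c1∈{2,6}] across row 9, 2 lands solely at r9c1. So r9c1=2.
Step 21. [r1c6∈{1,9}] box 2 places 1 nowhere but r1c6 ⇒ r1c6=1.
Step 22. [r9c5∈{9}] r9c5 has the single candidate 9, so r9c5=9.
Step 23. [r2c4∈{7,9}] in box 2, 9 fits only at r2c4, so r2c4=9.
Step 24. [r8c4∈{1,6,7}] col 4 places 7 nowhere but r8c4, so r8c4=7.
Step 25. [r8c6∈{6}] r8c6 has the single candidate 6. So r8c6=6.
Step 26. [r3c5∈{3,7}] col 5 places 7 nowhere but r3c5. So r3c5=7.
Step 27. [r1c9∈{3,9}] in row 1, 9 fits only at r1c9, so r1c9=9.
Step 28. [r9c7∈{1,6}] across row 9, 6 lands solely at r9c7. So r9c7=6.
Step 29. [r7c9∈{2,8}] 2 has one home in row 7: r7c9, so r7c9=2.
Step 30. [r1c3∈{2,6}] 2 has one home in row 1: r1c3. So r1c3=2.
Step 31. [r8c7∈{1}] r8c7 has the single candidate 1 ⇒ r8c7=1.
Step 32. [r5c5∈{8}] nothing but 8 survives at r5c5. So r5c5=8.
Step 33. [r7c8∈{8}] r7c8 is down to just 8 ⇒ r7c8=8.
Step 34. [r6c6∈{9}] r6c6 has the single candidate 9. So r6c6=9.
Step 35. [r3c1∈{1}] r3c1 is down to just 1, so r3c1=1.
Step 36. [r7c5∈{4}] r7c5 has the single candidate 4. So r7c5=4.
Step 37. [r1c1∈{6}] nothing but 6 survives at r1c1, so r1c1=6.
Step 38. [r9c4∈{1}] only 1 remains possible at r9c4, so r9c4=1.
Step 39. [r1c5∈{3}] nothing but 3 survives at r1c5. So r1c5=3.
Step 40. [r3c9∈{3}] r3c9 is down to just 3, so r3c9=3.
Step 41. [r7c7∈{7}] only 7 remains possible at r7c7, so r7c7=7.
Step 42. [r5c3∈{4}] r5c3's peers cover all but 4. So r5c3=4.
Step 43. [r2c2∈{7}] r2c2's peers cover all but 7. So r2c2=7.
Step 44. [r4c6∈{7}] r4c6's peers cover all but 7 ⇒ r4c6=7.
Step 45. [r6c4∈{6}] nothing but 6 survives at r6c4 ⇒ r6c4=6.
Step 46. [r7c3∈{6}] only 6 remains possible at r7c3 ⇒ r7c3=6.
Step 47. [r3c2∈{9}] r3c2 has the single candidate 9. So r3c2=9.
Step 48. [r5c8∈{5}] r5c8's peers cover all but 5. So r5c8=5.
Step 49. [r2c9∈{8}] r2c9 is down to just 8, so r2c9=8.

Answer: 6 4 2 8 3 1 5 7 9 / 3 7 5 9 6 2 4 1 8 / 1 9 8 5 7 4 2 6 3 / 5 3 9 4 1 7 8 2 6 / 7 6 4 2 8 3 9 5 1 / 8 2 1 6 5 9 3 4 7 / 9 1 6 3 4 5 7 8 2 / 4 8 3 7 2 6 1 9 5 / 2 5 7 1 9 8 6 3 4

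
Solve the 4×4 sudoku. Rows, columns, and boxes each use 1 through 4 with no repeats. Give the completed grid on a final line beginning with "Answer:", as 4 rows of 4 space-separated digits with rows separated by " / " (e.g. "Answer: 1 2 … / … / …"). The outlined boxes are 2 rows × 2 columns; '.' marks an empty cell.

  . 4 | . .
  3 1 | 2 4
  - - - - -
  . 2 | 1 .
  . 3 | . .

Step 1. [r3c4∈{3}] r3c4 has the single candidate 3, so r3c4=3.
Step 2. [r4c3∈{4}] r4c3 is down to just 4. So r4c3=4.
Step 3. [r3c1∈{4}] r3c1 is down to just 4. So r3c1=4.
Step 4. [r4c1∈{1}] only 1 remains possible at r4c1, so r4c1=1.
Step 5. [r1c1∈{2}] r1c1's peers cover all but 2 ⇒ r1c1=2.
Step 6. [r4c4∈{2}] r4c4 is down to just 2 ⇒ r4c4=2.
Step 7. [r1c3∈{3}] r1c3 has the single candidate 3, so r1c3=3.
Step 8. [r1c4∈{1}] only 1 remains possible at r1c4. So r1c4=1.

Answer: 2 4 3 1 / 3 1 2 4 / 4 2 1 3 / 1 3 4 2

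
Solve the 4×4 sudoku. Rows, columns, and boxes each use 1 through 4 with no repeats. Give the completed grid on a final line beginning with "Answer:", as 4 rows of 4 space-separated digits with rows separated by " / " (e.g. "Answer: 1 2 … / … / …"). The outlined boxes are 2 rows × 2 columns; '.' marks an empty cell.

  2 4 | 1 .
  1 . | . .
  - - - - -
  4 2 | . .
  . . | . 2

Step 1. [r1c4∈{3}] r1c4 is down to just 3, so r1c4=3.
Step 2. [r4c1∈{3}] r4c1 is down to just 3, so r4c1=3.
Step 3. [r2c3∈{2,4}] row 2 places 2 nowhere but r2c3. So r2c3=2.
Step 4. [r3c3∈{3}] r3c3's peers cover all but 3. So r3c3=3.
Step 5. [r4c3∈{4}] r4c3's peers cover all but 4, so r4c3=4.
Step 6. [r3c4∈{1}] r3c4 has the single candidate 1 ⇒ r3c4=1.
Step 7. [r2c4∈{4}] r2c4's peers cover all but 4. So r2c4=4.
Step 8. [r2c2∈{3}] r2c2 has the single candidate 3 ⇒ r2c2=3.
Step 9. [r4c2∈{1}] only 1 remains possible at r4c2, so r4c2=1.

Answer: 2 4 1 3 / 1 3 2 4 / 4 2 3 1 / 3 1 4 2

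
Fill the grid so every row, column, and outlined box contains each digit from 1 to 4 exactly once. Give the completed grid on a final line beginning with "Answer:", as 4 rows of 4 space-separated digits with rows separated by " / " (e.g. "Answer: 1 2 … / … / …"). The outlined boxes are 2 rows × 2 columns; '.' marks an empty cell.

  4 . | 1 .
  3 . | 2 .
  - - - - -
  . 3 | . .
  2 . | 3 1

Step 1. [r3c3∈{4}] only 4 remains possible at r3c3, so r3c3=4.
Step 2. [r1c4∈{3}] nothing but 3 survives at r1c4 ⇒ r1c4=3.
Step 3. [r1c2∈{2}] nothing but 2 survives at r1c2 ⇒ r1c2=2.
Step 4. [r3c4∈{2}] nothing but 2 survives at r3c4, so r3c4=2.
Step 5. [r2c4∈{4}] r2c4 has the single candidate 4, so r2c4=4.
Step 6. [r4c2∈{4}] r4c2's peers cover all but 4 ⇒ r4c2=4.
Step 7. [r3c1∈{1}] only 1 remains possible at r3c1. So r3c1=1.
Step 8. [r2c2∈{1}] r2c2 has the single candidate 1 ⇒ r2c2=1.

Answer: 4 2 1 3 / 3 1 2 4 / 1 3 4 2 / 2 4 3 1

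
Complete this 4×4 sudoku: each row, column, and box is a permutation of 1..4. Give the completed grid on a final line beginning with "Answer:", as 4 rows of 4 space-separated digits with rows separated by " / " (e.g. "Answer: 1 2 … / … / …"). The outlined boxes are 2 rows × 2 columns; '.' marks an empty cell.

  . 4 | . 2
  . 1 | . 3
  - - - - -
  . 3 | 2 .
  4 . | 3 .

Step 1. [r3c1∈{1}] nothing but 1 survives at r3c1, so r3c1=1.
Step 2. [r2c3∈{4}] nothing but 4 survives at r2c3 ⇒ r2c3=4.
Step 3. [r1c3∈{1}] only 1 remains possible at r1c3 ⇒ r1c3=1.
Step 4. [r3c4∈{4}] r3c4's peers cover all but 4 ⇒ r3c4=4.
Step 5. [r1c1∈{3}] only 3 remains possible at r1c1. So r1c1=3.
Step 6. [r4c4∈{1}] r4c4 has the single candidate 1. So r4c4=1.
Step 7. [r2c1∈{2}] r2c1 has the single candidate 2. So r2c1=2.
Step 8. [r4c2∈{2}] only 2 remains possible at r4c2. So r4c2=2.

Answer: 3 4 1 2 / 2 1 4 3 / 1 3 2 4 / 4 2 3 1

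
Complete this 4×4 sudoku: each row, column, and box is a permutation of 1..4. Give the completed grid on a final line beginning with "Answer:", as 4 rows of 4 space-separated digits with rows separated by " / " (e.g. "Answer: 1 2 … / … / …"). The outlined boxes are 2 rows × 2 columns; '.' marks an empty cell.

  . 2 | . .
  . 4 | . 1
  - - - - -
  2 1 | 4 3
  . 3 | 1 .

Step 1. [r1c3∈{3}] r1c3 has the single candidate 3 ⇒ r1c3=3.
Step 2. [r1c4∈{4}] r1c4 is down to just 4, so r1c4=4.
Step 3. [r4c1∈{4}] nothing but 4 survives at r4c1. So r4c1=4.
Step 4. [r2c1∈{3}] only 3 remains possible at r2c1, so r2c1=3.
Step 5. [r4c4∈{2}] r4c4's peers cover all but 2 ⇒ r4c4=2.
Step 6. [r2c3∈{2}] nothing but 2 survives at r2c3. So r2c3=2.
Step 7. [r1c1∈{1}] r1c1 has the single candidate 1 ⇒ r1c1=1.

Answer: 1 2 3 4 / 3 4 2 1 / 2 1 4 3 / 4 3 1 2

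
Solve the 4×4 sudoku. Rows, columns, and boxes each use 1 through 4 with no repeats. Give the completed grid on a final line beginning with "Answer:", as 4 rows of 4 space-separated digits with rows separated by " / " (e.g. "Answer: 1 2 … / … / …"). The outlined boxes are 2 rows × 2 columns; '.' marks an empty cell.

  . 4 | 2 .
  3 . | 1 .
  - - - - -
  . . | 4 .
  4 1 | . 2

Step 1. [r3c2∈{2,3}] 3 has one home in col 2: r3c2. So r3c2=3.
Step 2. [r1c4∈{3}] r1c4's peers cover all but 3. So r1c4=3.
Step 3. [r3c4∈{1}] r3c4 has the single candidate 1, so r3c4=1.
Step 4. [r3c1∈{2}] r3c1 is down to just 2. So r3c1=2.
Step 5. [r1c1∈{1}] r1c1's peers cover all but 1, so r1c1=1.
Step 6. [r2c2∈{2}] nothing but 2 survives at r2c2, so r2c2=2.
Step 7. [r4c3∈{3}] r4c3 has the single candidate 3, so r4c3=3.
Step 8. [r2c4∈{4}] r2c4 is down to just 4. So r2c4=4.

Answer: 1 4 2 3 / 3 2 1 4 / 2 3 4 1 / 4 1 3 2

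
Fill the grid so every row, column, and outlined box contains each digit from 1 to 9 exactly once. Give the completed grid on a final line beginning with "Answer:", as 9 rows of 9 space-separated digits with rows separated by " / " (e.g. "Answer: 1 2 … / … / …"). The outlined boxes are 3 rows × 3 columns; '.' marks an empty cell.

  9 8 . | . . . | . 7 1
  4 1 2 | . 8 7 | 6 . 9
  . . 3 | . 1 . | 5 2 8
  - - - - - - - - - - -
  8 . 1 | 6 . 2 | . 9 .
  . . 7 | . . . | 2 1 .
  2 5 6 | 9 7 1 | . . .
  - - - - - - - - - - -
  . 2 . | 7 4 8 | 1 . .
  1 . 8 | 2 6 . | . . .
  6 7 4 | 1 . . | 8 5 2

Step 1. [r5c1∈{3}] r5c1 is down to just 3. So r5c1=3.
Step 2. [r1c7∈{3,4}] r1c7 is the only open cell in box 3 admitting 4 ⇒ r1c7=4.
Step 3. [r2c4∈{3,5}] across row 2, 5 lands solely at r2c4 ⇒ r2c4=5.
Step 4. [r8c2∈{3,9}] 3 has one home in col 2: r8c2 ⇒ r8c2=3.
Step 5. [r4c5∈{3,5}] 3 has one home in box 5: r4c5. So r4c5=3.
Step 6. [r3c6∈{4,6,9}] in row 3, 9 fits only at r3c6, so r3c6=9.
Step 7. [r5c6∈{4,5}] across col 6, 4 lands solely at r5c6 ⇒ r5c6=4.
Step 8. [r4c9∈{4,5,7}] 5 has one home in row 4: r4c9 ⇒ r4c9=5.
Step 9. [r8c8∈{4}] r8c8 is down to just 4. So r8c8=4.
Step 10. [r2c8∈{3}] r2c8's peers cover all but 3 ⇒ r2c8=3.
Step 11. [r7c9∈{3,6}] row 7 places 3 nowhere but r7c9 ⇒ r7c9=3.
Step 12. [r1c6∈{3,6}] across row 1, 6 lands solely at r1c6 ⇒ r1c6=6.
Step 13. [r1c3∈{5}] r1c3 is down to just 5, so r1c3=5.
Step 14. [r8c7∈{7,9}] 9 has one home in row 8: r8c7 ⇒ r8c7=9.
Step 15. [r8c6∈{5}] r8c6 is down to just 5, so r8c6=5.
Step 16. [r1c5∈{2}] nothing but 2 survives at r1c5 ⇒ r1c5=2.
Step 17. [r8c9∈{7}] nothing but 7 survives at r8c9, so r8c9=7.
Step 18. [r7c3∈{9}] r7c3 is down to just 9, so r7c3=9.
Step 19. [r6c8∈{8}] r6c8's peers cover all but 8. So r6c8=8.
Step 20. [r5c9∈{6}] r5c9 is down to just 6. So r5c9=6.
Step 21. [r6c9∈{4}] r6c9 has the single candidate 4, so r6c9=4.
Step 22. [r3c2∈{6}] r3c2 is down to just 6 ⇒ r3c2=6.
Step 23. [r5c5∈{5}] only 5 remains possible at r5c5. So r5c5=5.
Step 24. [r9c6∈{3}] only 3 remains possible at r9c6, so r9c6=3.
Step 25. [r4c7∈{7}] r4c7 has the single candidate 7, so r4c7=7.
Step 26. [r5c4∈{8}] r5c4's peers cover all but 8. So r5c4=8.
Step 27. [r4c2∈{4}] r4c2 has the single candidate 4, so r4c2=4.
Step 28. [r5c2∈{9}] r5c2 has the single candidate 9, so r5c2=9.
Step 29. [r3c1∈{7}] only 7 remains possible at r3c1 ⇒ r3c1=7.
Step 30. [r7c1∈{5}] r7c1 has the single candidate 5 ⇒ r7c1=5.
Step 31. [r9c5∈{9}] r9c5 has the single candidate 9. So r9c5=9.
Step 32. [r1c4∈{3}] r1c4's peers cover all but 3. So r1c4=3.
Step 33. [r6c7∈{3}] only 3 remains possible at r6c7 ⇒ r6c7=3.
Step 34. [r3c4∈{4}] r3c4 has the single candidate 4 ⇒ r3c4=4.
Step 35. [r7c8∈{6}] r7c8 has the single candidate 6 ⇒ r7c8=6.

Answer: 9 8 5 3 2 6 4 7 1 / 4 1 2 5 8 7 6 3 9 / 7 6 3 4 1 9 5 2 8 / 8 4 1 6 3 2 7 9 5 / 3 9 7 8 5 4 2 1 6 / 2 5 6 9 7 1 3 8 4 / 5 2 9 7 4 8 1 6 3 / 1 3 8 2 6 5 9 4 7 / 6 7 4 1 9 3 8 5 2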